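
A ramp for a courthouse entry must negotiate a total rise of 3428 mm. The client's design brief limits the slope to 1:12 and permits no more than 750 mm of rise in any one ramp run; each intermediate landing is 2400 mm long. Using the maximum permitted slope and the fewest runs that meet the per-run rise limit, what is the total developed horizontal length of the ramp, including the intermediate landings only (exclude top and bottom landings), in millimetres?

50736 mm

3428 / 750 = 4.57, so 5 ramp runs are needed. That means 4 intermediate landings.
Horizontal run for 3428 mm of rise at 1:12 is 3428 × 12 = 41136 mm.
4 intermediate landings contribute 4 × 2400 = 9600 mm.
Developed length = 41136 + 9600 = 50736 mm.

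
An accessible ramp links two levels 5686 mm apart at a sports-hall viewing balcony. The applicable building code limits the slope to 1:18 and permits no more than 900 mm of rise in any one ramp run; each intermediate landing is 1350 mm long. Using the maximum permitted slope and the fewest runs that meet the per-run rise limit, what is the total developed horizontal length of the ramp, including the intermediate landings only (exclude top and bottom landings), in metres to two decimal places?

110.45 m

⌈5686/900⌉ = 7 ramp runs. That means 6 intermediate landings.
Horizontal run for 5686 mm of rise at 1:18 is 5686 × 18 = 102348 mm.
Intermediate landings: 6 × 1350 = 8100 mm.
Developed length = 102348 + 8100 = 110448 mm.
= 110.45 m.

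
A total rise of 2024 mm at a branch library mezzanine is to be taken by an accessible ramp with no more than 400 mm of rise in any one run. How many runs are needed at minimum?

6 runs

⌈2024/400⌉ = 6 ramp runs.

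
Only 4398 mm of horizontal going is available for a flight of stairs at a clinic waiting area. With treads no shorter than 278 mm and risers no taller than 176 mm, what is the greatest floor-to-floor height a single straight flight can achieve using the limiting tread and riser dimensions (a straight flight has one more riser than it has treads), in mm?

4398 / 278 = 15.82, so 15 treads fit.
Risers = treads + 1 = 16.
Maximum height = 16 × 176 = 2816 mm.

2816 mm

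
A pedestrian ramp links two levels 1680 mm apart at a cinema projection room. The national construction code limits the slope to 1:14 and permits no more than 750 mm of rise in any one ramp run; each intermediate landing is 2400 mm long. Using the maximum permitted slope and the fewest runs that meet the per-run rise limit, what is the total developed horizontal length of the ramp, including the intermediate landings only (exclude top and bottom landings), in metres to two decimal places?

⌈1680/750⌉ = 3 ramp runs. That means 2 intermediate landings.
Ramp run (horizontal) at 1:14: 1680 × 14 = 23520 mm.
Intermediate landings: 2 × 2400 = 4800 mm.
Total developed length = 23520 + 4800 = 28320 mm.
= 28.32 m.

28.32 m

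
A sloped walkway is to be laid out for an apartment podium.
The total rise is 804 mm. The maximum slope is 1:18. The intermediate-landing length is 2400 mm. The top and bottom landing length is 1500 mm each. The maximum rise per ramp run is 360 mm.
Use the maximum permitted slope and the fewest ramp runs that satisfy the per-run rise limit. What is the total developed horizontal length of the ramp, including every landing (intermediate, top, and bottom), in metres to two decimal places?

22.27 m

At most 360 each: 804/360 = 2.23, giving 3 ramp runs. That means 2 intermediate landings.
Ramp run (horizontal) at 1:18: 804 × 18 = 14472 mm.
2 intermediate landings contribute 2 × 2400 = 4800 mm.
Top and bottom landings: 2 × 1500 = 3000 mm.
Total = 14472 + 4800 + 3000 = 22272 mm.
= 22.27 m.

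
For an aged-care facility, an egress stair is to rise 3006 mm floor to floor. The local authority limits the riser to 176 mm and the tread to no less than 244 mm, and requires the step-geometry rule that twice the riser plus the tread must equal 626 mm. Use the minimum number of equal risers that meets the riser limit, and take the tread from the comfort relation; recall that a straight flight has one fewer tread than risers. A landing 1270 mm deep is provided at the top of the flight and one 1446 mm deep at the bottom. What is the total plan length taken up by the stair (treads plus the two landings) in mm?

⌈3006/176⌉ = 18 risers.
Each riser is 3006/18 = 167 mm (≤ 176 mm).
From 2R + T = 626: T = 626 − 334 = 292 mm.
Going = (18 − 1) × 292 = 4964 mm.
Enclosure = 4964 + 1270 + 1446 = 7680 mm.

7680 mm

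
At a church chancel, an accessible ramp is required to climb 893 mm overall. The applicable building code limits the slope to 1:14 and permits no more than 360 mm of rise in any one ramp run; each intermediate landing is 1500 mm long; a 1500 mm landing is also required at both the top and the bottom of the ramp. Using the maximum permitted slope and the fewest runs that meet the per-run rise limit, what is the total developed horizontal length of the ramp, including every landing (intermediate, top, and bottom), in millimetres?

18502 mm

At most 360 each: 893/360 = 2.48, giving 3 ramp runs. That means 2 intermediate landings.
Horizontal run for 893 mm of rise at 1:14 is 893 × 14 = 12502 mm.
2 intermediate landings contribute 2 × 1500 = 3000 mm.
Top and bottom landings: 2 × 1500 = 3000 mm.
Total = 12502 + 3000 + 3000 = 18502 mm.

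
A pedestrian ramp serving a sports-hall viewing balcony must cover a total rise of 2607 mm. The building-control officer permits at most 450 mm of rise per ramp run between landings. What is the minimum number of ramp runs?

At most 450 each: 2607/450 = 5.79, giving 6 ramp runs.

6 runs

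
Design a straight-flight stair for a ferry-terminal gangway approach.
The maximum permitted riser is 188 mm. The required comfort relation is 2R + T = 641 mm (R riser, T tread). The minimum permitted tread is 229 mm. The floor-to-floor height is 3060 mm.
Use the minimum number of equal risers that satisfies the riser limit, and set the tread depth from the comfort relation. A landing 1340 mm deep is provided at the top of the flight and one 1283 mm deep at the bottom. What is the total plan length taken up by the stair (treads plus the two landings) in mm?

7119 mm

3060 / 188 = 16.277 → round up to 17 risers.
Riser R = 3060 / 17 = 180 mm, within the 188 mm limit.
Tread T = 641 − 2 × 180 = 281 mm (≥ 229 mm).
Going = (17 − 1) × 281 = 4496 mm.
Enclosure = 4496 + 1340 + 1283 = 7119 mm.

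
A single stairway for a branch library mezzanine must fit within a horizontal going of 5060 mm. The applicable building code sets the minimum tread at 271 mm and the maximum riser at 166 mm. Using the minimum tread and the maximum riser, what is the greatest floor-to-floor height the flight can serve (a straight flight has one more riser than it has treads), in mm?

5060 / 271 = 18.67, so 18 treads fit.
Risers = treads + 1 = 19.
Maximum height = 19 × 166 = 3154 mm.

3154 mm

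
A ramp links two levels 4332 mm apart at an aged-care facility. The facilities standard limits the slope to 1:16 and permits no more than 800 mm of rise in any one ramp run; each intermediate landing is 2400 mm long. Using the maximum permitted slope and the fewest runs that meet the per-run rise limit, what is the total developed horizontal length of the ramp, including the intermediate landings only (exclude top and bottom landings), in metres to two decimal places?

81.31 m

4332 / 800 = 5.42, so 6 ramp runs are needed. That means 5 intermediate landings.
Horizontal run for 4332 mm of rise at 1:16 is 4332 × 16 = 69312 mm.
5 intermediate landings contribute 5 × 2400 = 12000 mm.
Developed length = 69312 + 12000 = 81312 mm.
= 81.31 m.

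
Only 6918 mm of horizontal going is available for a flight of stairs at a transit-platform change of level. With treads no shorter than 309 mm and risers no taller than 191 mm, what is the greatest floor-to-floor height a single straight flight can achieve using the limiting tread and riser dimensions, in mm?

Treads that fit: ⌊6918 / 309⌋ = 22.
Risers = treads + 1 = 23.
Maximum height = 23 × 191 = 4393 mm.

4393 mm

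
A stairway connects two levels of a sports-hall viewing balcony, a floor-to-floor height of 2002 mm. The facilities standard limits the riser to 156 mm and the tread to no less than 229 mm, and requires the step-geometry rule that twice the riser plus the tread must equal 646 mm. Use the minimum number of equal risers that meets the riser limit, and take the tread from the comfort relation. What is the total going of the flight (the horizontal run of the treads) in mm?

4056 mm

At most 156 each: 2002/156 = 12.83, giving 13 risers.
Each riser is 2002/13 = 154 mm (≤ 156 mm).
T = 646 − 2·154 = 338 mm, which satisfies the 229 mm minimum.
13 risers give 12 treads; going = 12 × 338 = 4056 mm.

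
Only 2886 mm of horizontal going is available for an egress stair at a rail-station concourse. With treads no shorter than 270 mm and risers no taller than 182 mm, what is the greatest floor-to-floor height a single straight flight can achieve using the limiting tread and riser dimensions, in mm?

2002 mm

Treads that fit: ⌊2886 / 270⌋ = 10.
Risers = treads + 1 = 11.
Maximum height = 11 × 182 = 2002 mm.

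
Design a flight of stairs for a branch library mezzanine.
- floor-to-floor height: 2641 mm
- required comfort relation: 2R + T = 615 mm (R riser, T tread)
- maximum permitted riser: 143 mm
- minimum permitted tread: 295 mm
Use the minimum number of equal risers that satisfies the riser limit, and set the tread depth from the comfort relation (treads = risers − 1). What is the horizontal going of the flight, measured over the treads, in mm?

2641 / 143 = 18.47, so 19 risers are needed.
Riser R = 2641 / 19 = 139 mm, within the 143 mm limit.
Tread T = 615 − 2 × 139 = 337 mm (≥ 295 mm).
Treads = 19 − 1 = 18; going = 18 × 337 = 6066 mm.

6066 mm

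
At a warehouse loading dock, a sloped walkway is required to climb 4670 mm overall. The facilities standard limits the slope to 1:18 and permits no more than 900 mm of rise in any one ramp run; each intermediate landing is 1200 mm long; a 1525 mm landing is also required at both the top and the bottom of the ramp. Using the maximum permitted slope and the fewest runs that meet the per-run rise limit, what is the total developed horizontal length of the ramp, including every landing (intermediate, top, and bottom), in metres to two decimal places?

93.11 m

At most 900 each: 4670/900 = 5.19, giving 6 ramp runs. That means 5 intermediate landings.
Ramp run (horizontal) at 1:18: 4670 × 18 = 84060 mm.
5 intermediate landings contribute 5 × 1200 = 6000 mm.
Top and bottom landings: 2 × 1525 = 3050 mm.
Total = 84060 + 6000 + 3050 = 93110 mm.
= 93.11 m.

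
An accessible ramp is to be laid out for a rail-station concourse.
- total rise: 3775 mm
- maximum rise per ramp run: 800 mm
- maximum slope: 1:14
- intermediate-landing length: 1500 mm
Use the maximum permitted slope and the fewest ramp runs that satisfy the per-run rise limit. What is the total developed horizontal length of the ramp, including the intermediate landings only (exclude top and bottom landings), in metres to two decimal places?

3775 / 800 = 4.719 → round up to 5 ramp runs. That means 4 intermediate landings.
Ramp run (horizontal) at 1:14: 3775 × 14 = 52850 mm.
4 intermediate landings contribute 4 × 1500 = 6000 mm.
Developed length = 52850 + 6000 = 58850 mm.
= 58.85 m.

58.85 m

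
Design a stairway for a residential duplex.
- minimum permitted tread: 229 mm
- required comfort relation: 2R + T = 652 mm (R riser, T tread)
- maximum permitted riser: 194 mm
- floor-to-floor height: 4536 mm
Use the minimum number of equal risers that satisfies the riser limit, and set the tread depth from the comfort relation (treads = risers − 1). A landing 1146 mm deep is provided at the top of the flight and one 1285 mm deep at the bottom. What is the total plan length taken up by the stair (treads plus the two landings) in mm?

8733 mm

At most 194 each: 4536/194 = 23.38, giving 24 risers.
Riser R = 4536 / 24 = 189 mm, within the 194 mm limit.
From 2R + T = 652: T = 652 − 378 = 274 mm.
Going = (24 − 1) × 274 = 6302 mm.
Add landings: 6302 + 1146 + 1285 = 8733 mm.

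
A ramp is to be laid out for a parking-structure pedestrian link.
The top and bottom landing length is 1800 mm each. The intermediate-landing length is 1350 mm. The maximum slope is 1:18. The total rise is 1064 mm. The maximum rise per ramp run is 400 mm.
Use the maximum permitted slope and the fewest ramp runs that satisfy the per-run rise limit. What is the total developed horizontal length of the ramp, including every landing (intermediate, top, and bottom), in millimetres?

25452 mm

At most 400 each: 1064/400 = 2.66, giving 3 ramp runs. That means 2 intermediate landings.
Ramp run (horizontal) at 1:18: 1064 × 18 = 19152 mm.
2 intermediate landings contribute 2 × 1350 = 2700 mm.
Top and bottom landings: 2 × 1800 = 3600 mm.
Total = 19152 + 2700 + 3600 = 25452 mm.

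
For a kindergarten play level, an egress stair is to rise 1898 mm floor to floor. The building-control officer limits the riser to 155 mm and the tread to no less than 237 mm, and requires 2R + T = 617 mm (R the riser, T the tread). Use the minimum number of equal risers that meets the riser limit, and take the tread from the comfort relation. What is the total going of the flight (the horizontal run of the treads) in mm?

At most 155 each: 1898/155 = 12.25, giving 13 risers.
R = 1898 ÷ 13 = 146 mm.
T = 617 − 2·146 = 325 mm, which satisfies the 237 mm minimum.
13 risers give 12 treads; going = 12 × 325 = 3900 mm.

3900 mm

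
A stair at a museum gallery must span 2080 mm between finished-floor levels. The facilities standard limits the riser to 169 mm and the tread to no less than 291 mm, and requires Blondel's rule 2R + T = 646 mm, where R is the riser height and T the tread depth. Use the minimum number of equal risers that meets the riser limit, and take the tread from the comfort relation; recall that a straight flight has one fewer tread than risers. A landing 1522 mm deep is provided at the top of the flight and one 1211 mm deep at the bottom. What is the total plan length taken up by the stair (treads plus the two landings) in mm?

⌈2080/169⌉ = 13 risers.
Each riser is 2080/13 = 160 mm (≤ 169 mm).
Tread T = 646 − 2 × 160 = 326 mm (≥ 291 mm).
13 risers give 12 treads; going = 12 × 326 = 3912 mm.
Add landings: 3912 + 1522 + 1211 = 6645 mm.

6645 mm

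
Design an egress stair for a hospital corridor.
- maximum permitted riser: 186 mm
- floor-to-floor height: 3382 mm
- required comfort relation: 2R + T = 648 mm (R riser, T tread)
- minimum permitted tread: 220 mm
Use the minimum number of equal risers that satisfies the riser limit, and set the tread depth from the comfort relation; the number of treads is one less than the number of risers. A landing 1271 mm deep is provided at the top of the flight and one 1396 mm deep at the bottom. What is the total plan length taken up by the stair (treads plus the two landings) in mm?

7923 mm

3382 / 186 = 18.183 → round up to 19 risers.
R = 3382 ÷ 19 = 178 mm.
From 2R + T = 648: T = 648 − 356 = 292 mm.
19 risers give 18 treads; going = 18 × 292 = 5256 mm.
Add landings: 5256 + 1271 + 1396 = 7923 mm.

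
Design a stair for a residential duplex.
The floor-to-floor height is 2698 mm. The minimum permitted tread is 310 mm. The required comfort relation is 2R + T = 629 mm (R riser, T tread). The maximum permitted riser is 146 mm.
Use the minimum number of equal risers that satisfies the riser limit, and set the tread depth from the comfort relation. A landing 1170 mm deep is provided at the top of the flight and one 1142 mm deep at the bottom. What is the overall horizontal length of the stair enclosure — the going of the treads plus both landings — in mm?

8522 mm

At most 146 each: 2698/146 = 18.48, giving 19 risers.
R = 2698 ÷ 19 = 142 mm.
From 2R + T = 629: T = 629 − 284 = 345 mm.
Treads = 19 − 1 = 18; going = 18 × 345 = 6210 mm.
Enclosure = 6210 + 1170 + 1142 = 8522 mm.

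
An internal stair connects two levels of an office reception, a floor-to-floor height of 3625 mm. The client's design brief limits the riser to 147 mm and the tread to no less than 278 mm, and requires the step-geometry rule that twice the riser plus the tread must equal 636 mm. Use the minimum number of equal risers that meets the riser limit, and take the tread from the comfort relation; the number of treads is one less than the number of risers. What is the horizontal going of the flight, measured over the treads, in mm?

3625 / 147 = 24.66, so 25 risers are needed.
R = 3625 ÷ 25 = 145 mm.
T = 636 − 2·145 = 346 mm, which satisfies the 278 mm minimum.
Treads = 25 − 1 = 24; going = 24 × 346 = 8304 mm.

8304 mm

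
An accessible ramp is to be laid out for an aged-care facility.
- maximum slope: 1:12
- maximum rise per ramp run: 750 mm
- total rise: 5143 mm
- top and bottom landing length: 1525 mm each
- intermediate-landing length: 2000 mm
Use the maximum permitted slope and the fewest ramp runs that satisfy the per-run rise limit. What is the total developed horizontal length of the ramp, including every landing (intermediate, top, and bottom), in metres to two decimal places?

At most 750 each: 5143/750 = 6.86, giving 7 ramp runs. That means 6 intermediate landings.
Horizontal run for 5143 mm of rise at 1:12 is 5143 × 12 = 61716 mm.
Intermediate landings: 6 × 2000 = 12000 mm.
Top and bottom landings: 2 × 1525 = 3050 mm.
Total = 61716 + 12000 + 3050 = 76766 mm.
= 76.77 m.

76.77 m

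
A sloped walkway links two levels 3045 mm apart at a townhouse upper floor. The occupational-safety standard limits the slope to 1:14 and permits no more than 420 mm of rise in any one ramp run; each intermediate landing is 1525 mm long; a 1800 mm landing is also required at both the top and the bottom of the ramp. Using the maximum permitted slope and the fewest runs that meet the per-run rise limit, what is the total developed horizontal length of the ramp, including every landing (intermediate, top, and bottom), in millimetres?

At most 420 each: 3045/420 = 7.25, giving 8 ramp runs. That means 7 intermediate landings.
Ramp run (horizontal) at 1:14: 3045 × 14 = 42630 mm.
Intermediate landings: 7 × 1525 = 10675 mm.
Top and bottom landings: 2 × 1800 = 3600 mm.
Total = 42630 + 10675 + 3600 = 56905 mm.

56905 mm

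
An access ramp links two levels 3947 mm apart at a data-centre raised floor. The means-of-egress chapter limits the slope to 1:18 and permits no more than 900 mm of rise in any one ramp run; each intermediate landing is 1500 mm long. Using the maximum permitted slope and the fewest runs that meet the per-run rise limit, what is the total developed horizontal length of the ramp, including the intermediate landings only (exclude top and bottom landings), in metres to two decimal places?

3947 / 900 = 4.386 → round up to 5 ramp runs. That means 4 intermediate landings.
Ramp run (horizontal) at 1:18: 3947 × 18 = 71046 mm.
Intermediate landings: 4 × 1500 = 6000 mm.
Developed length = 71046 + 6000 = 77046 mm.
= 77.05 m.

77.05 m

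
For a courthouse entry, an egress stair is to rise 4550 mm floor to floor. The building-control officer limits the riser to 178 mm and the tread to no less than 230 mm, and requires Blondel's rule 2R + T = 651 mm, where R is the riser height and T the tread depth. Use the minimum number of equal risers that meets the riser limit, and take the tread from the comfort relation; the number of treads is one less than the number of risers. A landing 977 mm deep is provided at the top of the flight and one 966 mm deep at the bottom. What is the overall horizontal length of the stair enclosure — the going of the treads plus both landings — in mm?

9468 mm

4550 / 178 = 25.562 → round up to 26 risers.
Riser R = 4550 / 26 = 175 mm, within the 178 mm limit.
Tread T = 651 − 2 × 175 = 301 mm (≥ 230 mm).
Treads = 26 − 1 = 25; going = 25 × 301 = 7525 mm.
Enclosure = 7525 + 977 + 966 = 9468 mm.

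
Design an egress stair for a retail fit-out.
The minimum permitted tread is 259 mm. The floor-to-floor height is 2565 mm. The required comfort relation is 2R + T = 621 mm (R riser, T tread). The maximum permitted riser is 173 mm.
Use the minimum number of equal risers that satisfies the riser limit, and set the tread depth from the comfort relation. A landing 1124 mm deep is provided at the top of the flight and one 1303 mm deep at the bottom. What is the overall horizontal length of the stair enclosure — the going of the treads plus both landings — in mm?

2565 / 173 = 14.83, so 15 risers are needed.
Each riser is 2565/15 = 171 mm (≤ 173 mm).
T = 621 − 2·171 = 279 mm, which satisfies the 259 mm minimum.
Going = (15 − 1) × 279 = 3906 mm.
Add landings: 3906 + 1124 + 1303 = 6333 mm.

6333 mm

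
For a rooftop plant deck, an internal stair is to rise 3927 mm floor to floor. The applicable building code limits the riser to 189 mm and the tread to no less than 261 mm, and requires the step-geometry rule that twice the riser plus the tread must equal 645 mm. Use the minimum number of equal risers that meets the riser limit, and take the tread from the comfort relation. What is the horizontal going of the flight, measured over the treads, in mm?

⌈3927/189⌉ = 21 risers.
R = 3927 ÷ 21 = 187 mm.
T = 645 − 2·187 = 271 mm, which satisfies the 261 mm minimum.
Going = (21 − 1) × 271 = 5420 mm.

5420 mm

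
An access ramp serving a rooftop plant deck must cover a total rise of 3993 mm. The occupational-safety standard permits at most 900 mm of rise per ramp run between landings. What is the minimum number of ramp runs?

5 runs

3993 / 900 = 4.44, so 5 ramp runs are needed.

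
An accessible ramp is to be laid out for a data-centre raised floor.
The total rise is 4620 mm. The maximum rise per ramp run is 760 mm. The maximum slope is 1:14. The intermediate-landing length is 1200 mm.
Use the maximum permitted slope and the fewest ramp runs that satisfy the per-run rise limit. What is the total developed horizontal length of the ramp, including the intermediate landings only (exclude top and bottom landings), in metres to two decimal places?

71.88 m

At most 760 each: 4620/760 = 6.08, giving 7 ramp runs. That means 6 intermediate landings.
Horizontal run for 4620 mm of rise at 1:14 is 4620 × 14 = 64680 mm.
6 intermediate landings contribute 6 × 1200 = 7200 mm.
Total developed length = 64680 + 7200 = 71880 mm.
= 71.88 m.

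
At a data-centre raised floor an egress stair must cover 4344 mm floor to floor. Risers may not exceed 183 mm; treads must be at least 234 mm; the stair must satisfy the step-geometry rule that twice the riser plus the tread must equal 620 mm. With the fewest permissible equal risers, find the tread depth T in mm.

4344 / 183 = 23.738 → round up to 24 risers.
Each riser is 4344/24 = 181 mm (≤ 183 mm).
From 2R + T = 620: T = 620 − 362 = 258 mm.

258 mm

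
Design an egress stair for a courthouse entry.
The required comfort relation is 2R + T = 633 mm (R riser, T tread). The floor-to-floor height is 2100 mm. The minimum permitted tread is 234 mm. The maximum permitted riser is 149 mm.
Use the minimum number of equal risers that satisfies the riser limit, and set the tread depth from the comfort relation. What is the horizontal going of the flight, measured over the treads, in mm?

4942 mm

⌈2100/149⌉ = 15 risers.
R = 2100 ÷ 15 = 140 mm.
From 2R + T = 633: T = 633 − 280 = 353 mm.
Treads = 15 − 1 = 14; going = 14 × 353 = 4942 mm.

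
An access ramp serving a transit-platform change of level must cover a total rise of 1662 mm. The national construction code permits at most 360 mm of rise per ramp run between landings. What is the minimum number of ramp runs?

⌈1662/360⌉ = 5 ramp runs.

5 runs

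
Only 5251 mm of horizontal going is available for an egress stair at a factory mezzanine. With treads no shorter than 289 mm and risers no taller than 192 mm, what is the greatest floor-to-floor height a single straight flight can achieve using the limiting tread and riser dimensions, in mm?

3648 mm

Treads that fit: ⌊5251 / 289⌋ = 18.
Risers = treads + 1 = 19.
Maximum height = 19 × 192 = 3648 mm.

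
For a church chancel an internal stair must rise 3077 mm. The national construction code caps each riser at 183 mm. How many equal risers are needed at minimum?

17 risers

At most 183 each: 3077/183 = 16.81, giving 17 risers.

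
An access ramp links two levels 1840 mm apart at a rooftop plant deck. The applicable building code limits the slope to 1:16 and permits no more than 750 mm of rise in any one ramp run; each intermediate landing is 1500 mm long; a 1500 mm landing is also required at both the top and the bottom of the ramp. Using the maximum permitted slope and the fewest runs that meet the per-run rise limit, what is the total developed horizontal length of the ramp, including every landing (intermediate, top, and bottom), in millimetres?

35440 mm

At most 750 each: 1840/750 = 2.45, giving 3 ramp runs. That means 2 intermediate landings.
Horizontal run for 1840 mm of rise at 1:16 is 1840 × 16 = 29440 mm.
Intermediate landings: 2 × 1500 = 3000 mm.
Top and bottom landings: 2 × 1500 = 3000 mm.
Total = 29440 + 3000 + 3000 = 35440 mm.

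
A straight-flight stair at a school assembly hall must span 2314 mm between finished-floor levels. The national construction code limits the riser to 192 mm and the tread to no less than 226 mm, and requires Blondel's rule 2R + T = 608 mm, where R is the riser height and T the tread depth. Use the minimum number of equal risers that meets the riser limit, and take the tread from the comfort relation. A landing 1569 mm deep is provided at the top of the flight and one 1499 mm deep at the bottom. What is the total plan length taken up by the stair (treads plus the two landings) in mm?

6092 mm

2314 / 192 = 12.052 → round up to 13 risers.
R = 2314 ÷ 13 = 178 mm.
T = 608 − 2·178 = 252 mm, which satisfies the 226 mm minimum.
Going = (13 − 1) × 252 = 3024 mm.
Add landings: 3024 + 1569 + 1499 = 6092 mm.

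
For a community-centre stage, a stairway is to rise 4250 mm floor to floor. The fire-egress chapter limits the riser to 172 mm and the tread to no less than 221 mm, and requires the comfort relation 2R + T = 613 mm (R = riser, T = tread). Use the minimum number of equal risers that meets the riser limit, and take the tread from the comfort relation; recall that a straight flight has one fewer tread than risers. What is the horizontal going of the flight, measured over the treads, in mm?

6552 mm

4250 / 172 = 24.709 → round up to 25 risers.
R = 4250 ÷ 25 = 170 mm.
Tread T = 613 − 2 × 170 = 273 mm (≥ 221 mm).
Treads = 25 − 1 = 24; going = 24 × 273 = 6552 mm.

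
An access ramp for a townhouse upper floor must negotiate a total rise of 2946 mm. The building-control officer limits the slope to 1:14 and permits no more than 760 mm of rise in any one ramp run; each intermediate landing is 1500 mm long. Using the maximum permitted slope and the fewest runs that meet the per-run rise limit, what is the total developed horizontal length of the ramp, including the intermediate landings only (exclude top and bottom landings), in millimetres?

45744 mm

2946 / 760 = 3.88, so 4 ramp runs are needed. That means 3 intermediate landings.
Horizontal run for 2946 mm of rise at 1:14 is 2946 × 14 = 41244 mm.
Intermediate landings: 3 × 1500 = 4500 mm.
Total developed length = 41244 + 4500 = 45744 mm.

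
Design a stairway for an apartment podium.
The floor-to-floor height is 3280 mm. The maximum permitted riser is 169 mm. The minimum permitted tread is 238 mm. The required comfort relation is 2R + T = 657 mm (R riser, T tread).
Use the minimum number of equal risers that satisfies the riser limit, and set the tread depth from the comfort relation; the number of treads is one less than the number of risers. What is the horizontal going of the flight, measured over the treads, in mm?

6251 mm

3280 / 169 = 19.408 → round up to 20 risers.
R = 3280 ÷ 20 = 164 mm.
From 2R + T = 657: T = 657 − 328 = 329 mm.
Treads = 20 − 1 = 19; going = 19 × 329 = 6251 mm.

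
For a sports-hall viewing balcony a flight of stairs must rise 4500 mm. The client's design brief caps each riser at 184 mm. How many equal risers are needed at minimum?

4500 / 184 = 24.46, so 25 risers are needed.

25 risers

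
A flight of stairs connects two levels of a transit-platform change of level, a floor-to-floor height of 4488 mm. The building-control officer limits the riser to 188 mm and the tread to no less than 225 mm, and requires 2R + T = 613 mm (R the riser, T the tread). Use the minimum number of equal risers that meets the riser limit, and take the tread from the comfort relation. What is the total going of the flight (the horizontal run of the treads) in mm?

5497 mm

⌈4488/188⌉ = 24 risers.
Each riser is 4488/24 = 187 mm (≤ 188 mm).
From 2R + T = 613: T = 613 − 374 = 239 mm.
Going = (24 − 1) × 239 = 5497 mm.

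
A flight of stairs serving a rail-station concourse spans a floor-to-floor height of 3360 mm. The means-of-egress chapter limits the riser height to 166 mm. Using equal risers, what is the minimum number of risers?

21 risers

⌈3360/166⌉ = 21 risers.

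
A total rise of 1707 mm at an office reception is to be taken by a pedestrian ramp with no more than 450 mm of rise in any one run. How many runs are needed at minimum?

At most 450 each: 1707/450 = 3.79, giving 4 ramp runs.

4 runs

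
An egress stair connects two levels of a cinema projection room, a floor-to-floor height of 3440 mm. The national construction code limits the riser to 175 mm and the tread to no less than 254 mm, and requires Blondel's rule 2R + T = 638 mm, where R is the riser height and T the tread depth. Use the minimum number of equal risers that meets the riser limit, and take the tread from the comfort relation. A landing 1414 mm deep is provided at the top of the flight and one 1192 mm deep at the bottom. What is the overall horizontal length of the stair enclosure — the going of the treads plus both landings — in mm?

8192 mm

3440 / 175 = 19.66, so 20 risers are needed.
Riser R = 3440 / 20 = 172 mm, within the 175 mm limit.
From 2R + T = 638: T = 638 − 344 = 294 mm.
20 risers give 19 treads; going = 19 × 294 = 5586 mm.
Enclosure = 5586 + 1414 + 1192 = 8192 mm.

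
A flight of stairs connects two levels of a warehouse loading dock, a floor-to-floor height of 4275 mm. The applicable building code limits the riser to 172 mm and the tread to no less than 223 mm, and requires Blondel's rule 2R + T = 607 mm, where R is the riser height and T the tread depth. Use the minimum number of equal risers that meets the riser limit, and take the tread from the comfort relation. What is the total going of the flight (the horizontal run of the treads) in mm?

4275 / 172 = 24.85, so 25 risers are needed.
R = 4275 ÷ 25 = 171 mm.
T = 607 − 2·171 = 265 mm, which satisfies the 223 mm minimum.
25 risers give 24 treads; going = 24 × 265 = 6360 mm.

6360 mm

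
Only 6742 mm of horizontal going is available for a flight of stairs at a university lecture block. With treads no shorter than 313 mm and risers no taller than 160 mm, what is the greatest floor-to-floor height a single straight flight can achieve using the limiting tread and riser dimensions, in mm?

3520 mm

Treads that fit: ⌊6742 / 313⌋ = 21.
Risers = treads + 1 = 22.
Maximum height = 22 × 160 = 3520 mm.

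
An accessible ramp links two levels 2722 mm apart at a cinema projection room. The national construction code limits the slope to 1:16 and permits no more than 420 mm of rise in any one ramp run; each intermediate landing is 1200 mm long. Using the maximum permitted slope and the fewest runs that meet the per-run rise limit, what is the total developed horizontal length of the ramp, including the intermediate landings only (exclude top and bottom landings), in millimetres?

2722 / 420 = 6.481 → round up to 7 ramp runs. That means 6 intermediate landings.
Horizontal run for 2722 mm of rise at 1:16 is 2722 × 16 = 43552 mm.
6 intermediate landings contribute 6 × 1200 = 7200 mm.
Total developed length = 43552 + 7200 = 50752 mm.

50752 mm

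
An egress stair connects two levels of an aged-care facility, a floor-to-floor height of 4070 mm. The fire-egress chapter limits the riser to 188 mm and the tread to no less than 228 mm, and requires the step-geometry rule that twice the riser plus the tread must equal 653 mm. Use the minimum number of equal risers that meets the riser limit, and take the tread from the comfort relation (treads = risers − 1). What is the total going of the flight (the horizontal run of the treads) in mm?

4070 / 188 = 21.65, so 22 risers are needed.
Riser R = 4070 / 22 = 185 mm, within the 188 mm limit.
From 2R + T = 653: T = 653 − 370 = 283 mm.
Going = (22 − 1) × 283 = 5943 mm.

5943 mm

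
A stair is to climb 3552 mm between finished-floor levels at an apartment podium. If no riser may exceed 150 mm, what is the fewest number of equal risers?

24 risers

At most 150 each: 3552/150 = 23.68, giving 24 risers.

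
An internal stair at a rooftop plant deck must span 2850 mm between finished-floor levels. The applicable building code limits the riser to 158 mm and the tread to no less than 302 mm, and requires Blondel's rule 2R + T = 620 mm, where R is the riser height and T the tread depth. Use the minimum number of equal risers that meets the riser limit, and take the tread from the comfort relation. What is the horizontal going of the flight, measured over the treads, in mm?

5760 mm

2850 / 158 = 18.04, so 19 risers are needed.
Each riser is 2850/19 = 150 mm (≤ 158 mm).
From 2R + T = 620: T = 620 − 300 = 320 mm.
Treads = 19 − 1 = 18; going = 18 × 320 = 5760 mm.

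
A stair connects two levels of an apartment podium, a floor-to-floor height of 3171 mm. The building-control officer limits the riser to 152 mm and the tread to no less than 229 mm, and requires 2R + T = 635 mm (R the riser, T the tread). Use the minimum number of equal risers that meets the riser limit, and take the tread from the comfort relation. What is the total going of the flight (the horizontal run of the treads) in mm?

6660 mm

At most 152 each: 3171/152 = 20.86, giving 21 risers.
Riser R = 3171 / 21 = 151 mm, within the 152 mm limit.
T = 635 − 2·151 = 333 mm, which satisfies the 229 mm minimum.
Going = (21 − 1) × 333 = 6660 mm.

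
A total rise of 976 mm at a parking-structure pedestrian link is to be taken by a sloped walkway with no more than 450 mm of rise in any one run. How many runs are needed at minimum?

3 runs

976 / 450 = 2.169 → round up to 3 ramp runs.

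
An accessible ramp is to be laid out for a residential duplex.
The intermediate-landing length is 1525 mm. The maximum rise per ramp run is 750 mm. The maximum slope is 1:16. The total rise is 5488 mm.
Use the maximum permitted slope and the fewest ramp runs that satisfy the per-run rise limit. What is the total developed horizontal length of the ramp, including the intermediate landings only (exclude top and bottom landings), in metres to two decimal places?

98.48 m

5488 / 750 = 7.317 → round up to 8 ramp runs. That means 7 intermediate landings.
Ramp run (horizontal) at 1:16: 5488 × 16 = 87808 mm.
7 intermediate landings contribute 7 × 1525 = 10675 mm.
Developed length = 87808 + 10675 = 98483 mm.
= 98.48 m.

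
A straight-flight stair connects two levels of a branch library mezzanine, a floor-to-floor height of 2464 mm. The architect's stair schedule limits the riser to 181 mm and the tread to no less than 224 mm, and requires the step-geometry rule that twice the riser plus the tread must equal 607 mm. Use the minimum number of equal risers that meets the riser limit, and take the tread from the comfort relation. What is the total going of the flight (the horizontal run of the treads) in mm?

3315 mm

2464 / 181 = 13.61, so 14 risers are needed.
Each riser is 2464/14 = 176 mm (≤ 181 mm).
Tread T = 607 − 2 × 176 = 255 mm (≥ 224 mm).
Treads = 14 − 1 = 13; going = 13 × 255 = 3315 mm.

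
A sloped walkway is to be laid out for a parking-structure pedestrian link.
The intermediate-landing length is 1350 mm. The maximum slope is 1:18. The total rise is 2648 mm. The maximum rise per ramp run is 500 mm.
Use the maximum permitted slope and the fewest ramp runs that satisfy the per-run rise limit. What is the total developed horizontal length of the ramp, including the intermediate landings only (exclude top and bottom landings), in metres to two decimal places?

2648 / 500 = 5.296 → round up to 6 ramp runs. That means 5 intermediate landings.
Horizontal run for 2648 mm of rise at 1:18 is 2648 × 18 = 47664 mm.
5 intermediate landings contribute 5 × 1350 = 6750 mm.
Developed length = 47664 + 6750 = 54414 mm.
= 54.41 m.

54.41 m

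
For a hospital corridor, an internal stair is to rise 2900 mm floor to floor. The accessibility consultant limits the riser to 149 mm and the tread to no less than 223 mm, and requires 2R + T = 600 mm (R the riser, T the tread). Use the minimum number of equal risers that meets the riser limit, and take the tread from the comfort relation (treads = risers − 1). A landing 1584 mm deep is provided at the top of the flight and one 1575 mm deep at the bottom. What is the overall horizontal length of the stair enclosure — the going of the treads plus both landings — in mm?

9049 mm

At most 149 each: 2900/149 = 19.46, giving 20 risers.
R = 2900 ÷ 20 = 145 mm.
From 2R + T = 600: T = 600 − 290 = 310 mm.
Going = (20 − 1) × 310 = 5890 mm.
Enclosure = 5890 + 1584 + 1575 = 9049 mm.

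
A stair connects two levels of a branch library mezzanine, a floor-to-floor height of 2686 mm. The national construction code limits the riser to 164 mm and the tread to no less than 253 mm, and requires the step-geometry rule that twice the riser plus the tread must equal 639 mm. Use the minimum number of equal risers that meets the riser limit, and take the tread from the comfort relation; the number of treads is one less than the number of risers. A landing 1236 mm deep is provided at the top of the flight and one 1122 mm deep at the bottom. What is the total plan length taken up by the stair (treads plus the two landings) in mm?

7526 mm

⌈2686/164⌉ = 17 risers.
Each riser is 2686/17 = 158 mm (≤ 164 mm).
From 2R + T = 639: T = 639 − 316 = 323 mm.
Going = (17 − 1) × 323 = 5168 mm.
Enclosure = 5168 + 1236 + 1122 = 7526 mm.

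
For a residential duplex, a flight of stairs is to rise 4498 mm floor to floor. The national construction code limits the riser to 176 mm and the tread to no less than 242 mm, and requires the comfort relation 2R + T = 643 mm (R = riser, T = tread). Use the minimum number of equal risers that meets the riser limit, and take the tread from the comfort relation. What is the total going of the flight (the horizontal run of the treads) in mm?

4498 / 176 = 25.56, so 26 risers are needed.
Each riser is 4498/26 = 173 mm (≤ 176 mm).
Tread T = 643 − 2 × 173 = 297 mm (≥ 242 mm).
Going = (26 − 1) × 297 = 7425 mm.

7425 mm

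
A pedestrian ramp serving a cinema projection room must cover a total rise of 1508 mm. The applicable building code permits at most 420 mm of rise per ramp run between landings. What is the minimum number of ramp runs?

4 runs

1508 / 420 = 3.590 → round up to 4 ramp runs.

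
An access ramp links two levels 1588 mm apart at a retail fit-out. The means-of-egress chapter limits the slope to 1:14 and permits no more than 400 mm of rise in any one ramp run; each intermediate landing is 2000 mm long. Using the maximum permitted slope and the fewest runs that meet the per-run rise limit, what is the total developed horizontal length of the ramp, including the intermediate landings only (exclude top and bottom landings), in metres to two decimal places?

28.23 m

1588 / 400 = 3.97, so 4 ramp runs are needed. That means 3 intermediate landings.
Horizontal run for 1588 mm of rise at 1:14 is 1588 × 14 = 22232 mm.
Intermediate landings: 3 × 2000 = 6000 mm.
Developed length = 22232 + 6000 = 28232 mm.
= 28.23 m.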